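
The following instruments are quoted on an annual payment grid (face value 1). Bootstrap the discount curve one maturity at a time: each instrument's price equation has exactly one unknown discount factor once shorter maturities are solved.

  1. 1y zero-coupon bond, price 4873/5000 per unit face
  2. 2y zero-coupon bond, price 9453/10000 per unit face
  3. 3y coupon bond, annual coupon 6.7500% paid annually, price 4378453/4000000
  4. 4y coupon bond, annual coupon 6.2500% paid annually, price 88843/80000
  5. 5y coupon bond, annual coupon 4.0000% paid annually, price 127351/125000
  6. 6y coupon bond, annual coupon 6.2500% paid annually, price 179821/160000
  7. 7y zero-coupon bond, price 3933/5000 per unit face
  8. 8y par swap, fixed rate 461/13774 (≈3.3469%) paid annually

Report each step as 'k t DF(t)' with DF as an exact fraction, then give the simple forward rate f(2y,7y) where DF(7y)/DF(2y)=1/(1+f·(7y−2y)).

1 1 4873/5000
2 2 9453/10000
3 3 113/125
4 4 8791/10000
5 5 2093/2500
6 6 7907/10000
7 7 3933/5000
8 8 1539/2000
f(2y,7y) = ((9453/10000)/(3933/5000) − 1)/(5) = 23/570 ≈ 4.0351%

step 1 [1y] zero: DF = P = 4873/5000 ≈ 0.974600
step 2 [2y] zero: DF = P = 9453/10000 ≈ 0.945300
step 3 [3y] bond c/1=27/400: DF=(4378453/4000000 − 27/400·(0.974600+0.945300))/(1+27/400) = 113/125 ≈ 0.904000
step 4 [4y] bond c/1=1/16: DF=(88843/80000 − 1/16·(0.974600+0.945300+0.904000))/(1+1/16) = 8791/10000 ≈ 0.879100
step 5 [5y] bond c/1=1/25: DF=(127351/125000 − 1/25·(0.974600+0.945300+0.904000+0.879100))/(1+1/25) = 2093/2500 ≈ 0.837200
step 6 [6y] bond c/1=1/16: DF=(179821/160000 − 1/16·(0.974600+0.945300+0.904000+0.879100+0.837200))/(1+1/16) = 7907/10000 ≈ 0.790700
step 7 [7y] zero: DF = P = 3933/5000 ≈ 0.786600
step 8 [8y] swap r/1=461/13774: DF=(1 − 461/13774·(0.974600+0.945300+0.904000+0.879100+0.837200+0.790700+0.786600))/(1+461/13774) = 1539/2000 ≈ 0.769500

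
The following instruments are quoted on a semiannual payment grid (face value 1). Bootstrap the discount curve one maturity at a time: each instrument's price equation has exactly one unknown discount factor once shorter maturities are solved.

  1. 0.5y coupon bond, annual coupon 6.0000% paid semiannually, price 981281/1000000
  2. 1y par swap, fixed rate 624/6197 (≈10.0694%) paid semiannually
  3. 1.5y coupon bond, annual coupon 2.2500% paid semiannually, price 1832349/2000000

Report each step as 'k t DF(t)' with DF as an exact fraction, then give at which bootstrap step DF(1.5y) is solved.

1 1/2 9527/10000
2 1 1133/1250
3 3/2 8853/10000
DF(1.5y) is solved at step 3

step 1 [0.5y] bond c/2=3/100: DF=(981281/1000000 − 3/100·(0))/(1+3/100) = 9527/10000 ≈ 0.952700
step 2 [1y] swap r/2=312/6197: DF=(1 − 312/6197·(0.952700))/(1+312/6197) = 1133/1250 ≈ 0.906400
step 3 [1.5y] bond c/2=9/800: DF=(1832349/2000000 − 9/800·(0.952700+0.906400))/(1+9/800) = 8853/10000 ≈ 0.885300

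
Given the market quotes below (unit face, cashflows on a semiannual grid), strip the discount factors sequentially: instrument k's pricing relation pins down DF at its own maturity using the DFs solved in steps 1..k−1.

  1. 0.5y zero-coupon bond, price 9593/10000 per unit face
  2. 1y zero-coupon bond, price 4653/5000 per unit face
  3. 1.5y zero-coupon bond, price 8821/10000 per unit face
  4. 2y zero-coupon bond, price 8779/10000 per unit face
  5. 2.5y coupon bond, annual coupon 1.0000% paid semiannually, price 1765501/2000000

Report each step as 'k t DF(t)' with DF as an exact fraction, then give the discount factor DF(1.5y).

step 1 [0.5y] zero: DF = P = 9593/10000 ≈ 0.959300
step 2 [1y] zero: DF = P = 4653/5000 ≈ 0.930600
step 3 [1.5y] zero: DF = P = 8821/10000 ≈ 0.882100
step 4 [2y] zero: DF = P = 8779/10000 ≈ 0.877900
step 5 [2.5y] bond c/2=1/200: DF=(1765501/2000000 − 1/200·(0.959300+0.930600+0.882100+0.877900))/(1+1/200) = 4301/5000 ≈ 0.860200

1 1/2 9593/10000
2 1 4653/5000
3 3/2 8821/10000
4 2 8779/10000
5 5/2 4301/5000
DF(1.5y) = 8821/10000 ≈ 0.882100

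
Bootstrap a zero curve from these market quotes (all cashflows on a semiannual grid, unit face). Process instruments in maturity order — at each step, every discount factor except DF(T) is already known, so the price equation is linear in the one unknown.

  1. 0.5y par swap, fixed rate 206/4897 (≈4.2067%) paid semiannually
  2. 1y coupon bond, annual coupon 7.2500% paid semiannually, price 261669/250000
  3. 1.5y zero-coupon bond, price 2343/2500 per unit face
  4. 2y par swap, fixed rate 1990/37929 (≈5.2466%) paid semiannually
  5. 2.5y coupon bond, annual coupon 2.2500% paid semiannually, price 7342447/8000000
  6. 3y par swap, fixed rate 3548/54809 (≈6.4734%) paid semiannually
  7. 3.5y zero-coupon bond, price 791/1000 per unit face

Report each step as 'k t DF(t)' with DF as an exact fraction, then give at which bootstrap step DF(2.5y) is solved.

1 1/2 4897/5000
2 1 4879/5000
3 3/2 2343/2500
4 2 1801/2000
5 5/2 4327/5000
6 3 4113/5000
7 7/2 791/1000
DF(2.5y) is solved at step 5

step 1 [0.5y] swap r/2=103/4897: DF=(1 − 103/4897·(0))/(1+103/4897) = 4897/5000 ≈ 0.979400
step 2 [1y] bond c/2=29/800: DF=(261669/250000 − 29/800·(0.979400))/(1+29/800) = 4879/5000 ≈ 0.975800
step 3 [1.5y] zero: DF = P = 2343/2500 ≈ 0.937200
step 4 [2y] swap r/2=995/37929: DF=(1 − 995/37929·(0.979400+0.975800+0.937200))/(1+995/37929) = 1801/2000 ≈ 0.900500
step 5 [2.5y] bond c/2=9/800: DF=(7342447/8000000 − 9/800·(0.979400+0.975800+0.937200+0.900500))/(1+9/800) = 4327/5000 ≈ 0.865400
step 6 [3y] swap r/2=1774/54809: DF=(1 − 1774/54809·(0.979400+0.975800+0.937200+0.900500+0.865400))/(1+1774/54809) = 4113/5000 ≈ 0.822600
step 7 [3.5y] zero: DF = P = 791/1000 ≈ 0.791000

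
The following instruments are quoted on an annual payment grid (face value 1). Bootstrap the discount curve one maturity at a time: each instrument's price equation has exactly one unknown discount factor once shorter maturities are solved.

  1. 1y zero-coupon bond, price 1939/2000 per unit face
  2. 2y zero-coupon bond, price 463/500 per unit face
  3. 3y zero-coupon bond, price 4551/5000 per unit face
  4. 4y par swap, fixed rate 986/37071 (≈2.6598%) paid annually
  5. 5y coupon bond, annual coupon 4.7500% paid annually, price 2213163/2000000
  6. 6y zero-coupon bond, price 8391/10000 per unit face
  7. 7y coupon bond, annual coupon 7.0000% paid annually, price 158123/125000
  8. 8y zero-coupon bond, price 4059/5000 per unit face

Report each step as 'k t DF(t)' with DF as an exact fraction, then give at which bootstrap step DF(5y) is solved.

1 1 1939/2000
2 2 463/500
3 3 4551/5000
4 4 4507/5000
5 5 8883/10000
6 6 8391/10000
7 7 8267/10000
8 8 4059/5000
DF(5y) is solved at step 5

step 1 [1y] zero: DF = P = 1939/2000 ≈ 0.969500
step 2 [2y] zero: DF = P = 463/500 ≈ 0.926000
step 3 [3y] zero: DF = P = 4551/5000 ≈ 0.910200
step 4 [4y] swap r/1=986/37071: DF=(1 − 986/37071·(0.969500+0.926000+0.910200))/(1+986/37071) = 4507/5000 ≈ 0.901400
step 5 [5y] bond c/1=19/400: DF=(2213163/2000000 − 19/400·(0.969500+0.926000+0.910200+0.901400))/(1+19/400) = 8883/10000 ≈ 0.888300
step 6 [6y] zero: DF = P = 8391/10000 ≈ 0.839100
step 7 [7y] bond c/1=7/100: DF=(158123/125000 − 7/100·(0.969500+0.926000+0.910200+0.901400+0.888300+0.839100))/(1+7/100) = 8267/10000 ≈ 0.826700
step 8 [8y] zero: DF = P = 4059/5000 ≈ 0.811800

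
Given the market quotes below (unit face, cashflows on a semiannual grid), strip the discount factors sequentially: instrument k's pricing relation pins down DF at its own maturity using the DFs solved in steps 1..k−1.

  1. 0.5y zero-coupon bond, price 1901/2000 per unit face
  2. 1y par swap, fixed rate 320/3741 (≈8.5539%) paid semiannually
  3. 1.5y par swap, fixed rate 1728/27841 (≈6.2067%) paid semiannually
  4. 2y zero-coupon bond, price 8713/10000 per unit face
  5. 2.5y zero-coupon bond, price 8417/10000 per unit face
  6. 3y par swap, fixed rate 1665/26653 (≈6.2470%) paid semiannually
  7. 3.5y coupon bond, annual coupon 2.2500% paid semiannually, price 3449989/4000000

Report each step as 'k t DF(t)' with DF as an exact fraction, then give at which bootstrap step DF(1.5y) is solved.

1 1/2 1901/2000
2 1 23/25
3 3/2 571/625
4 2 8713/10000
5 5/2 8417/10000
6 3 1667/2000
7 7/2 496/625
DF(1.5y) is solved at step 3

step 1 [0.5y] zero: DF = P = 1901/2000 ≈ 0.950500
step 2 [1y] swap r/2=160/3741: DF=(1 − 160/3741·(0.950500))/(1+160/3741) = 23/25 ≈ 0.920000
step 3 [1.5y] swap r/2=864/27841: DF=(1 − 864/27841·(0.950500+0.920000))/(1+864/27841) = 571/625 ≈ 0.913600
step 4 [2y] zero: DF = P = 8713/10000 ≈ 0.871300
step 5 [2.5y] zero: DF = P = 8417/10000 ≈ 0.841700
step 6 [3y] swap r/2=1665/53306: DF=(1 − 1665/53306·(0.950500+0.920000+0.913600+0.871300+0.841700))/(1+1665/53306) = 1667/2000 ≈ 0.833500
step 7 [3.5y] bond c/2=9/800: DF=(3449989/4000000 − 9/800·(0.950500+0.920000+0.913600+0.871300+0.841700+0.833500))/(1+9/800) = 496/625 ≈ 0.793600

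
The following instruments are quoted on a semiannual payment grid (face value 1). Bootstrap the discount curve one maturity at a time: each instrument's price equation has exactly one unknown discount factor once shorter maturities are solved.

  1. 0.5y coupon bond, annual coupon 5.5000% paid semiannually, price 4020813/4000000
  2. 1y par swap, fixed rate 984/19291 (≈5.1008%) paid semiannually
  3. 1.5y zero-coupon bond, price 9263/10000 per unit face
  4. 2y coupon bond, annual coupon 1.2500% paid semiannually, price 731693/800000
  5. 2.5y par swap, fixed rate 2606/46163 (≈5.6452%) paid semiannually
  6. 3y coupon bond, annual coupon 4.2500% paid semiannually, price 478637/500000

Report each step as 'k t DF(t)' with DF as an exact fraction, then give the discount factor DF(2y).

step 1 [0.5y] bond c/2=11/400: DF=(4020813/4000000 − 11/400·(0))/(1+11/400) = 9783/10000 ≈ 0.978300
step 2 [1y] swap r/2=492/19291: DF=(1 − 492/19291·(0.978300))/(1+492/19291) = 2377/2500 ≈ 0.950800
step 3 [1.5y] zero: DF = P = 9263/10000 ≈ 0.926300
step 4 [2y] bond c/2=1/160: DF=(731693/800000 − 1/160·(0.978300+0.950800+0.926300))/(1+1/160) = 557/625 ≈ 0.891200
step 5 [2.5y] swap r/2=1303/46163: DF=(1 − 1303/46163·(0.978300+0.950800+0.926300+0.891200))/(1+1303/46163) = 8697/10000 ≈ 0.869700
step 6 [3y] bond c/2=17/800: DF=(478637/500000 − 17/800·(0.978300+0.950800+0.926300+0.891200+0.869700))/(1+17/800) = 8413/10000 ≈ 0.841300

1 1/2 9783/10000
2 1 2377/2500
3 3/2 9263/10000
4 2 557/625
5 5/2 8697/10000
6 3 8413/10000
DF(2y) = 557/625 ≈ 0.891200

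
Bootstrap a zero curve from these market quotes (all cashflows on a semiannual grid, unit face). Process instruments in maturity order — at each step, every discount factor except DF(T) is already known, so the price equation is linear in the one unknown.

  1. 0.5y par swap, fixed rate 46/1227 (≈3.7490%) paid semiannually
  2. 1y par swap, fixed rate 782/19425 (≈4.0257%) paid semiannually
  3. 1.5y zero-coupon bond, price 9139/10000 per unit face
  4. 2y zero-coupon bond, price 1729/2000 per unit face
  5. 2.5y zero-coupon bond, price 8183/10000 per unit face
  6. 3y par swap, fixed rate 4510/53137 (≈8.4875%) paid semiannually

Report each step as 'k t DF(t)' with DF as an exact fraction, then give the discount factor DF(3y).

step 1 [0.5y] swap r/2=23/1227: DF=(1 − 23/1227·(0))/(1+23/1227) = 1227/1250 ≈ 0.981600
step 2 [1y] swap r/2=391/19425: DF=(1 − 391/19425·(0.981600))/(1+391/19425) = 9609/10000 ≈ 0.960900
step 3 [1.5y] zero: DF = P = 9139/10000 ≈ 0.913900
step 4 [2y] zero: DF = P = 1729/2000 ≈ 0.864500
step 5 [2.5y] zero: DF = P = 8183/10000 ≈ 0.818300
step 6 [3y] swap r/2=2255/53137: DF=(1 − 2255/53137·(0.981600+0.960900+0.913900+0.864500+0.818300))/(1+2255/53137) = 1549/2000 ≈ 0.774500

1 1/2 1227/1250
2 1 9609/10000
3 3/2 9139/10000
4 2 1729/2000
5 5/2 8183/10000
6 3 1549/2000
DF(3y) = 1549/2000 ≈ 0.774500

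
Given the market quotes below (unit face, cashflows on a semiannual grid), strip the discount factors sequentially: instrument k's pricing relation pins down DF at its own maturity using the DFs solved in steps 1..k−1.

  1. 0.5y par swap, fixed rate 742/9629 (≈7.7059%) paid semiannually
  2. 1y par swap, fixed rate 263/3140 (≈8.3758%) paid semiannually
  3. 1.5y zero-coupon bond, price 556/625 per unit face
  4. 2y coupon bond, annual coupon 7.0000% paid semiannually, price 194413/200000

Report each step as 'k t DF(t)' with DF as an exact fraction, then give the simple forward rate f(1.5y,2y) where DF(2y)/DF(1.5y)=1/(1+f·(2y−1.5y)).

1 1/2 9629/10000
2 1 9211/10000
3 3/2 556/625
4 2 4227/5000
f(1.5y,2y) = ((556/625)/(4227/5000) − 1)/(1/2) = 442/4227 ≈ 10.4566%

step 1 [0.5y] swap r/2=371/9629: DF=(1 − 371/9629·(0))/(1+371/9629) = 9629/10000 ≈ 0.962900
step 2 [1y] swap r/2=263/6280: DF=(1 − 263/6280·(0.962900))/(1+263/6280) = 9211/10000 ≈ 0.921100
step 3 [1.5y] zero: DF = P = 556/625 ≈ 0.889600
step 4 [2y] bond c/2=7/200: DF=(194413/200000 − 7/200·(0.962900+0.921100+0.889600))/(1+7/200) = 4227/5000 ≈ 0.845400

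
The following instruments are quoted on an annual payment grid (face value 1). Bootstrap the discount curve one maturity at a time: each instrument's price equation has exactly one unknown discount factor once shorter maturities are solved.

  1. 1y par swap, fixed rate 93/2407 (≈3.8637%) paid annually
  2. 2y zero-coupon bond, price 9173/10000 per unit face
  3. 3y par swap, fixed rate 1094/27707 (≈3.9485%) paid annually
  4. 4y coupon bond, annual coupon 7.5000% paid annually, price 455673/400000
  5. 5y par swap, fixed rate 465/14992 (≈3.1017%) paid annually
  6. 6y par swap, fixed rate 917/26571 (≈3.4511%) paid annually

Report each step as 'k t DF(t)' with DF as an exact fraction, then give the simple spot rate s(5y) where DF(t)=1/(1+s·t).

1 1 2407/2500
2 2 9173/10000
3 3 4453/5000
4 4 1083/1250
5 5 1721/2000
6 6 4083/5000
s(5y) = (1/(1721/2000) − 1)/(5) = 279/8605 ≈ 3.2423%

step 1 [1y] swap r/1=93/2407: DF=(1 − 93/2407·(0))/(1+93/2407) = 2407/2500 ≈ 0.962800
step 2 [2y] zero: DF = P = 9173/10000 ≈ 0.917300
step 3 [3y] swap r/1=1094/27707: DF=(1 − 1094/27707·(0.962800+0.917300))/(1+1094/27707) = 4453/5000 ≈ 0.890600
step 4 [4y] bond c/1=3/40: DF=(455673/400000 − 3/40·(0.962800+0.917300+0.890600))/(1+3/40) = 1083/1250 ≈ 0.866400
step 5 [5y] swap r/1=465/14992: DF=(1 − 465/14992·(0.962800+0.917300+0.890600+0.866400))/(1+465/14992) = 1721/2000 ≈ 0.860500
step 6 [6y] swap r/1=917/26571: DF=(1 − 917/26571·(0.962800+0.917300+0.890600+0.866400+0.860500))/(1+917/26571) = 4083/5000 ≈ 0.816600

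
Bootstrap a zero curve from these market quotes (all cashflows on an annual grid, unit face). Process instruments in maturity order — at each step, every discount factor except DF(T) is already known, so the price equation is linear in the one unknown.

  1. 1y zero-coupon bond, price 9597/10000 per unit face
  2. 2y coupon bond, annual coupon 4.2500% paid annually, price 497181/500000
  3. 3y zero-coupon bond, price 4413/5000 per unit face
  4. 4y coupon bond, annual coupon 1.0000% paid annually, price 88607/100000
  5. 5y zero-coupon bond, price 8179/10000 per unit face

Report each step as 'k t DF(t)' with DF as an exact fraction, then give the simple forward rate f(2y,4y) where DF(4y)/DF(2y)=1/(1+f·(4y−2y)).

step 1 [1y] zero: DF = P = 9597/10000 ≈ 0.959700
step 2 [2y] bond c/1=17/400: DF=(497181/500000 − 17/400·(0.959700))/(1+17/400) = 9147/10000 ≈ 0.914700
step 3 [3y] zero: DF = P = 4413/5000 ≈ 0.882600
step 4 [4y] bond c/1=1/100: DF=(88607/100000 − 1/100·(0.959700+0.914700+0.882600))/(1+1/100) = 17/20 ≈ 0.850000
step 5 [5y] zero: DF = P = 8179/10000 ≈ 0.817900

1 1 9597/10000
2 2 9147/10000
3 3 4413/5000
4 4 17/20
5 5 8179/10000
f(2y,4y) = ((9147/10000)/(17/20) − 1)/(2) = 647/17000 ≈ 3.8059%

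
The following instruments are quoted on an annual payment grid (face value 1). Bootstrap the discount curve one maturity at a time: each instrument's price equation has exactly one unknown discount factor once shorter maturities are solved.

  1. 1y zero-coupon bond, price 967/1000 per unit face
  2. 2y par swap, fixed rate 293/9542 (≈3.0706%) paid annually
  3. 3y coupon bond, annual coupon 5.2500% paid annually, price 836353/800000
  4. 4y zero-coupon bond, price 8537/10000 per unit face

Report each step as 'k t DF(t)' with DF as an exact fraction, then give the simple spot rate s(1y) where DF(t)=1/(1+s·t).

1 1 967/1000
2 2 4707/5000
3 3 8981/10000
4 4 8537/10000
s(1y) = (1/(967/1000) − 1)/(1) = 33/967 ≈ 3.4126%

step 1 [1y] zero: DF = P = 967/1000 ≈ 0.967000
step 2 [2y] swap r/1=293/9542: DF=(1 − 293/9542·(0.967000))/(1+293/9542) = 4707/5000 ≈ 0.941400
step 3 [3y] bond c/1=21/400: DF=(836353/800000 − 21/400·(0.967000+0.941400))/(1+21/400) = 8981/10000 ≈ 0.898100
step 4 [4y] zero: DF = P = 8537/10000 ≈ 0.853700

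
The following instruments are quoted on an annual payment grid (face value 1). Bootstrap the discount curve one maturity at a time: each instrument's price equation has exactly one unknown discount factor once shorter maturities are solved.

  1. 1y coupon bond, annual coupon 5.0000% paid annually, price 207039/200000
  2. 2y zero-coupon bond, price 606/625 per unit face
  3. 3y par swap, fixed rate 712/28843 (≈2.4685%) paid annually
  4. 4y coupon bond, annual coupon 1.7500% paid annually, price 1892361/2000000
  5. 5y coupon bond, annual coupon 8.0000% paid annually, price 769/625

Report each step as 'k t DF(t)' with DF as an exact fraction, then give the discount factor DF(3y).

1 1 9859/10000
2 2 606/625
3 3 1161/1250
4 4 8803/10000
5 5 2151/2500
DF(3y) = 1161/1250 ≈ 0.928800

step 1 [1y] bond c/1=1/20: DF=(207039/200000 − 1/20·(0))/(1+1/20) = 9859/10000 ≈ 0.985900
step 2 [2y] zero: DF = P = 606/625 ≈ 0.969600
step 3 [3y] swap r/1=712/28843: DF=(1 − 712/28843·(0.985900+0.969600))/(1+712/28843) = 1161/1250 ≈ 0.928800
step 4 [4y] bond c/1=7/400: DF=(1892361/2000000 − 7/400·(0.985900+0.969600+0.928800))/(1+7/400) = 8803/10000 ≈ 0.880300
step 5 [5y] bond c/1=2/25: DF=(769/625 − 2/25·(0.985900+0.969600+0.928800+0.880300))/(1+2/25) = 2151/2500 ≈ 0.860400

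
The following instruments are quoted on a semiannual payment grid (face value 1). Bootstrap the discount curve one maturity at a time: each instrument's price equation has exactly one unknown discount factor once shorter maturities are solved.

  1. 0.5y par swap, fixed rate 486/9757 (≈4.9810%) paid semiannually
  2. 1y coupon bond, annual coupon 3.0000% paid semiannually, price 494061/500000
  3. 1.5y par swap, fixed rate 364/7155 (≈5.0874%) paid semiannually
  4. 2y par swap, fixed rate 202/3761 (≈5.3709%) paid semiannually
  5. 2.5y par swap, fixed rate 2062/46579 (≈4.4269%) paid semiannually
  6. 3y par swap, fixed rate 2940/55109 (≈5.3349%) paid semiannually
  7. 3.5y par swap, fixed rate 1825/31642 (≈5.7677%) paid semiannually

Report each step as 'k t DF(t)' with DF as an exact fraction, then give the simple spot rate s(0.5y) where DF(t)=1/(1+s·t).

step 1 [0.5y] swap r/2=243/9757: DF=(1 − 243/9757·(0))/(1+243/9757) = 9757/10000 ≈ 0.975700
step 2 [1y] bond c/2=3/200: DF=(494061/500000 − 3/200·(0.975700))/(1+3/200) = 9591/10000 ≈ 0.959100
step 3 [1.5y] swap r/2=182/7155: DF=(1 − 182/7155·(0.975700+0.959100))/(1+182/7155) = 1159/1250 ≈ 0.927200
step 4 [2y] swap r/2=101/3761: DF=(1 − 101/3761·(0.975700+0.959100+0.927200))/(1+101/3761) = 899/1000 ≈ 0.899000
step 5 [2.5y] swap r/2=1031/46579: DF=(1 − 1031/46579·(0.975700+0.959100+0.927200+0.899000))/(1+1031/46579) = 8969/10000 ≈ 0.896900
step 6 [3y] swap r/2=1470/55109: DF=(1 − 1470/55109·(0.975700+0.959100+0.927200+0.899000+0.896900))/(1+1470/55109) = 853/1000 ≈ 0.853000
step 7 [3.5y] swap r/2=1825/63284: DF=(1 − 1825/63284·(0.975700+0.959100+0.927200+0.899000+0.896900+0.853000))/(1+1825/63284) = 327/400 ≈ 0.817500

1 1/2 9757/10000
2 1 9591/10000
3 3/2 1159/1250
4 2 899/1000
5 5/2 8969/10000
6 3 853/1000
7 7/2 327/400
s(0.5y) = (1/(9757/10000) − 1)/(1/2) = 486/9757 ≈ 4.9810%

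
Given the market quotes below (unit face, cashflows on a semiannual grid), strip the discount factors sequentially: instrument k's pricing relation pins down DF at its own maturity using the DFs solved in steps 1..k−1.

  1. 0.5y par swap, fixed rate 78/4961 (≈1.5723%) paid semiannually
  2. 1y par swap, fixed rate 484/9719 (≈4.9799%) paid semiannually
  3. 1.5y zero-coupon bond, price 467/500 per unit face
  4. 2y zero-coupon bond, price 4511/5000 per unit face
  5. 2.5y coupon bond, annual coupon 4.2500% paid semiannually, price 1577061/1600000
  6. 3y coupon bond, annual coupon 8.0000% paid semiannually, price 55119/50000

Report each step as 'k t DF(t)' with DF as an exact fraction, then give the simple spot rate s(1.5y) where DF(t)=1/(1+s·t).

1 1/2 4961/5000
2 1 2379/2500
3 3/2 467/500
4 2 4511/5000
5 5/2 1773/2000
6 3 1761/2000
s(1.5y) = (1/(467/500) − 1)/(3/2) = 22/467 ≈ 4.7109%

step 1 [0.5y] swap r/2=39/4961: DF=(1 − 39/4961·(0))/(1+39/4961) = 4961/5000 ≈ 0.992200
step 2 [1y] swap r/2=242/9719: DF=(1 − 242/9719·(0.992200))/(1+242/9719) = 2379/2500 ≈ 0.951600
step 3 [1.5y] zero: DF = P = 467/500 ≈ 0.934000
step 4 [2y] zero: DF = P = 4511/5000 ≈ 0.902200
step 5 [2.5y] bond c/2=17/800: DF=(1577061/1600000 − 17/800·(0.992200+0.951600+0.934000+0.902200))/(1+17/800) = 1773/2000 ≈ 0.886500
step 6 [3y] bond c/2=1/25: DF=(55119/50000 − 1/25·(0.992200+0.951600+0.934000+0.902200+0.886500))/(1+1/25) = 1761/2000 ≈ 0.880500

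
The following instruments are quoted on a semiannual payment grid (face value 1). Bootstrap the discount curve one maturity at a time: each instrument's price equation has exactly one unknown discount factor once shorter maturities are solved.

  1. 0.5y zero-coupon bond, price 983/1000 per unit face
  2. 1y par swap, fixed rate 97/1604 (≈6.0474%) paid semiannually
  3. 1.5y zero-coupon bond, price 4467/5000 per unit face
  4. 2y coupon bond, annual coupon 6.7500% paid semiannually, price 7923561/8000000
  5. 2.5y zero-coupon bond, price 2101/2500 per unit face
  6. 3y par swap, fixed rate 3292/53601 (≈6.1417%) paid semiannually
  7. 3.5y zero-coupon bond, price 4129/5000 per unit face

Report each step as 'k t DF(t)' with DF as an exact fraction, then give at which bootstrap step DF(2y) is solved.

1 1/2 983/1000
2 1 4709/5000
3 3/2 4467/5000
4 2 8661/10000
5 5/2 2101/2500
6 3 4177/5000
7 7/2 4129/5000
DF(2y) is solved at step 4

step 1 [0.5y] zero: DF = P = 983/1000 ≈ 0.983000
step 2 [1y] swap r/2=97/3208: DF=(1 − 97/3208·(0.983000))/(1+97/3208) = 4709/5000 ≈ 0.941800
step 3 [1.5y] zero: DF = P = 4467/5000 ≈ 0.893400
step 4 [2y] bond c/2=27/800: DF=(7923561/8000000 − 27/800·(0.983000+0.941800+0.893400))/(1+27/800) = 8661/10000 ≈ 0.866100
step 5 [2.5y] zero: DF = P = 2101/2500 ≈ 0.840400
step 6 [3y] swap r/2=1646/53601: DF=(1 − 1646/53601·(0.983000+0.941800+0.893400+0.866100+0.840400))/(1+1646/53601) = 4177/5000 ≈ 0.835400
step 7 [3.5y] zero: DF = P = 4129/5000 ≈ 0.825800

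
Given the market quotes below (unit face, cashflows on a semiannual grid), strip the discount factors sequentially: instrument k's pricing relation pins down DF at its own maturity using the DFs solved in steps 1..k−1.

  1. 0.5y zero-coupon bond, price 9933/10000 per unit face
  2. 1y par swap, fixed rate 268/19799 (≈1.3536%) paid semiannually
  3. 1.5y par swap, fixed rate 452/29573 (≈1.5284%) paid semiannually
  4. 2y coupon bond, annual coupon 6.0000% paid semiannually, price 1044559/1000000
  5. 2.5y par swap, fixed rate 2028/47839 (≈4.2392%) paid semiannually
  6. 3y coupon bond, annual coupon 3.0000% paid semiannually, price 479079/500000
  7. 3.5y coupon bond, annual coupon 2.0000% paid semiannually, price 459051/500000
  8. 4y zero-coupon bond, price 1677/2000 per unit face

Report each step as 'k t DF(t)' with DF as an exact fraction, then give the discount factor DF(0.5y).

1 1/2 9933/10000
2 1 4933/5000
3 3/2 4887/5000
4 2 116/125
5 5/2 4493/5000
6 3 8733/10000
7 7/2 853/1000
8 4 1677/2000
DF(0.5y) = 9933/10000 ≈ 0.993300

step 1 [0.5y] zero: DF = P = 9933/10000 ≈ 0.993300
step 2 [1y] swap r/2=134/19799: DF=(1 − 134/19799·(0.993300))/(1+134/19799) = 4933/5000 ≈ 0.986600
step 3 [1.5y] swap r/2=226/29573: DF=(1 − 226/29573·(0.993300+0.986600))/(1+226/29573) = 4887/5000 ≈ 0.977400
step 4 [2y] bond c/2=3/100: DF=(1044559/1000000 − 3/100·(0.993300+0.986600+0.977400))/(1+3/100) = 116/125 ≈ 0.928000
step 5 [2.5y] swap r/2=1014/47839: DF=(1 − 1014/47839·(0.993300+0.986600+0.977400+0.928000))/(1+1014/47839) = 4493/5000 ≈ 0.898600
step 6 [3y] bond c/2=3/200: DF=(479079/500000 − 3/200·(0.993300+0.986600+0.977400+0.928000+0.898600))/(1+3/200) = 8733/10000 ≈ 0.873300
step 7 [3.5y] bond c/2=1/100: DF=(459051/500000 − 1/100·(0.993300+0.986600+0.977400+0.928000+0.898600+0.873300))/(1+1/100) = 853/1000 ≈ 0.853000
step 8 [4y] zero: DF = P = 1677/2000 ≈ 0.838500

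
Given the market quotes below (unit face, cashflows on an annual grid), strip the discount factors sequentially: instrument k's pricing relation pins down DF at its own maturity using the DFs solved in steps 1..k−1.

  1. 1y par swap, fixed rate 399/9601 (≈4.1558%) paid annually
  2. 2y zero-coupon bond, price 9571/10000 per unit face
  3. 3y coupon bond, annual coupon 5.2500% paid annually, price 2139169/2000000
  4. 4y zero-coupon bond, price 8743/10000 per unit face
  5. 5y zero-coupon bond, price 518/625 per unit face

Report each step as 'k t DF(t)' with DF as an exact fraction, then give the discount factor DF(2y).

1 1 9601/10000
2 2 9571/10000
3 3 4603/5000
4 4 8743/10000
5 5 518/625
DF(2y) = 9571/10000 ≈ 0.957100

step 1 [1y] swap r/1=399/9601: DF=(1 − 399/9601·(0))/(1+399/9601) = 9601/10000 ≈ 0.960100
step 2 [2y] zero: DF = P = 9571/10000 ≈ 0.957100
step 3 [3y] bond c/1=21/400: DF=(2139169/2000000 − 21/400·(0.960100+0.957100))/(1+21/400) = 4603/5000 ≈ 0.920600
step 4 [4y] zero: DF = P = 8743/10000 ≈ 0.874300
step 5 [5y] zero: DF = P = 518/625 ≈ 0.828800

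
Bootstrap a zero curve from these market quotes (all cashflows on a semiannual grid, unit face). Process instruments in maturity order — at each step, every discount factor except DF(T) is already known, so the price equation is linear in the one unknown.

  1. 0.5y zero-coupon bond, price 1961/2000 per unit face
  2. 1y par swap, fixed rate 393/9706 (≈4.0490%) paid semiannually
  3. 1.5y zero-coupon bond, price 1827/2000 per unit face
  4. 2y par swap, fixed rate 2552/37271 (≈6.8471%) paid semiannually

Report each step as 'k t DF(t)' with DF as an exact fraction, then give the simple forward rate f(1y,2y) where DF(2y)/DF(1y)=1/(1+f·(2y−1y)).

step 1 [0.5y] zero: DF = P = 1961/2000 ≈ 0.980500
step 2 [1y] swap r/2=393/19412: DF=(1 − 393/19412·(0.980500))/(1+393/19412) = 9607/10000 ≈ 0.960700
step 3 [1.5y] zero: DF = P = 1827/2000 ≈ 0.913500
step 4 [2y] swap r/2=1276/37271: DF=(1 − 1276/37271·(0.980500+0.960700+0.913500))/(1+1276/37271) = 2181/2500 ≈ 0.872400

1 1/2 1961/2000
2 1 9607/10000
3 3/2 1827/2000
4 2 2181/2500
f(1y,2y) = ((9607/10000)/(2181/2500) − 1)/(1) = 883/8724 ≈ 10.1215%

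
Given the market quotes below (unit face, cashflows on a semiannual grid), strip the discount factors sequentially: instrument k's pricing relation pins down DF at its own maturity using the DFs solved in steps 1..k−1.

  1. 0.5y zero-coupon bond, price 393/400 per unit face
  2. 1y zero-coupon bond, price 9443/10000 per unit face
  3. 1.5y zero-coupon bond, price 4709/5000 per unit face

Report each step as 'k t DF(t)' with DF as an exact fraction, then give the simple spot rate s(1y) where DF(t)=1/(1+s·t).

step 1 [0.5y] zero: DF = P = 393/400 ≈ 0.982500
step 2 [1y] zero: DF = P = 9443/10000 ≈ 0.944300
step 3 [1.5y] zero: DF = P = 4709/5000 ≈ 0.941800

1 1/2 393/400
2 1 9443/10000
3 3/2 4709/5000
s(1y) = (1/(9443/10000) − 1)/(1) = 557/9443 ≈ 5.8985%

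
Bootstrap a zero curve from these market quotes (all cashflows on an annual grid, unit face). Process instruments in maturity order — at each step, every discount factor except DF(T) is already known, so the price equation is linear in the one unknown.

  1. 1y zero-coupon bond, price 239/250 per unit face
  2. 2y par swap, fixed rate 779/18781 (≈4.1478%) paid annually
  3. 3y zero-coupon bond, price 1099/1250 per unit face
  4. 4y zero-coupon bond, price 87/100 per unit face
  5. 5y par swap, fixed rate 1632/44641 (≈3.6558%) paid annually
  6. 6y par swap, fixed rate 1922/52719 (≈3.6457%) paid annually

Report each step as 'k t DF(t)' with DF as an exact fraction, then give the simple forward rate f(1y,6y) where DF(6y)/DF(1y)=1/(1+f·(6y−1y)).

1 1 239/250
2 2 9221/10000
3 3 1099/1250
4 4 87/100
5 5 523/625
6 6 4039/5000
f(1y,6y) = ((239/250)/(4039/5000) − 1)/(5) = 741/20195 ≈ 3.6692%

step 1 [1y] zero: DF = P = 239/250 ≈ 0.956000
step 2 [2y] swap r/1=779/18781: DF=(1 − 779/18781·(0.956000))/(1+779/18781) = 9221/10000 ≈ 0.922100
step 3 [3y] zero: DF = P = 1099/1250 ≈ 0.879200
step 4 [4y] zero: DF = P = 87/100 ≈ 0.870000
step 5 [5y] swap r/1=1632/44641: DF=(1 − 1632/44641·(0.956000+0.922100+0.879200+0.870000))/(1+1632/44641) = 523/625 ≈ 0.836800
step 6 [6y] swap r/1=1922/52719: DF=(1 − 1922/52719·(0.956000+0.922100+0.879200+0.870000+0.836800))/(1+1922/52719) = 4039/5000 ≈ 0.807800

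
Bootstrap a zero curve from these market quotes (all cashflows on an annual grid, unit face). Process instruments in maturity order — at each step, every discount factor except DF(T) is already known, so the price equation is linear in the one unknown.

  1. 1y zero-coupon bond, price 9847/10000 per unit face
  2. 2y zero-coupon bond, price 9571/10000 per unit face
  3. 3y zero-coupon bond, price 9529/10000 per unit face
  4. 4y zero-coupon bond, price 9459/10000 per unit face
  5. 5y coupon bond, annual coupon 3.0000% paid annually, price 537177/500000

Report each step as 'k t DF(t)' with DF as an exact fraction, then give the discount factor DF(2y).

1 1 9847/10000
2 2 9571/10000
3 3 9529/10000
4 4 9459/10000
5 5 582/625
DF(2y) = 9571/10000 ≈ 0.957100

step 1 [1y] zero: DF = P = 9847/10000 ≈ 0.984700
step 2 [2y] zero: DF = P = 9571/10000 ≈ 0.957100
step 3 [3y] zero: DF = P = 9529/10000 ≈ 0.952900
step 4 [4y] zero: DF = P = 9459/10000 ≈ 0.945900
step 5 [5y] bond c/1=3/100: DF=(537177/500000 − 3/100·(0.984700+0.957100+0.952900+0.945900))/(1+3/100) = 582/625 ≈ 0.931200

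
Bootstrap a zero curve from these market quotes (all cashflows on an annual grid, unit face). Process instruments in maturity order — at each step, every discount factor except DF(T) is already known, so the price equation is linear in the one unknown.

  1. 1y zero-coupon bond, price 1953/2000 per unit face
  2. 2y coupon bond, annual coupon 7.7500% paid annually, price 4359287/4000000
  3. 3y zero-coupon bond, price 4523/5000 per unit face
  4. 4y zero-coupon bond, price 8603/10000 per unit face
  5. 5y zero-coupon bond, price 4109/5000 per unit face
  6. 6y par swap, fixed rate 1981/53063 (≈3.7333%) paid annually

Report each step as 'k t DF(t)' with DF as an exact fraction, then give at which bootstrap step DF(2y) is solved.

step 1 [1y] zero: DF = P = 1953/2000 ≈ 0.976500
step 2 [2y] bond c/1=31/400: DF=(4359287/4000000 − 31/400·(0.976500))/(1+31/400) = 2353/2500 ≈ 0.941200
step 3 [3y] zero: DF = P = 4523/5000 ≈ 0.904600
step 4 [4y] zero: DF = P = 8603/10000 ≈ 0.860300
step 5 [5y] zero: DF = P = 4109/5000 ≈ 0.821800
step 6 [6y] swap r/1=1981/53063: DF=(1 − 1981/53063·(0.976500+0.941200+0.904600+0.860300+0.821800))/(1+1981/53063) = 8019/10000 ≈ 0.801900

1 1 1953/2000
2 2 2353/2500
3 3 4523/5000
4 4 8603/10000
5 5 4109/5000
6 6 8019/10000
DF(2y) is solved at step 2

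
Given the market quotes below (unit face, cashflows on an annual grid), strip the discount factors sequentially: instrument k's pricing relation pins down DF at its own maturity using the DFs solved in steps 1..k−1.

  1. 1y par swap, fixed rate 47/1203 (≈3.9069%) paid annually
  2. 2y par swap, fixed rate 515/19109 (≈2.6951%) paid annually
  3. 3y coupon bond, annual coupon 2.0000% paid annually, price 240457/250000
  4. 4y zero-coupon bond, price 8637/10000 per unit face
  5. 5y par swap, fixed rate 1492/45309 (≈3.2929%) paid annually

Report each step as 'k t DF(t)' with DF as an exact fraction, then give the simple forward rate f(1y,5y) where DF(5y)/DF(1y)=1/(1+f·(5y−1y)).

step 1 [1y] swap r/1=47/1203: DF=(1 − 47/1203·(0))/(1+47/1203) = 1203/1250 ≈ 0.962400
step 2 [2y] swap r/1=515/19109: DF=(1 − 515/19109·(0.962400))/(1+515/19109) = 1897/2000 ≈ 0.948500
step 3 [3y] bond c/1=1/50: DF=(240457/250000 − 1/50·(0.962400+0.948500))/(1+1/50) = 1811/2000 ≈ 0.905500
step 4 [4y] zero: DF = P = 8637/10000 ≈ 0.863700
step 5 [5y] swap r/1=1492/45309: DF=(1 − 1492/45309·(0.962400+0.948500+0.905500+0.863700))/(1+1492/45309) = 2127/2500 ≈ 0.850800

1 1 1203/1250
2 2 1897/2000
3 3 1811/2000
4 4 8637/10000
5 5 2127/2500
f(1y,5y) = ((1203/1250)/(2127/2500) − 1)/(4) = 93/2836 ≈ 3.2793%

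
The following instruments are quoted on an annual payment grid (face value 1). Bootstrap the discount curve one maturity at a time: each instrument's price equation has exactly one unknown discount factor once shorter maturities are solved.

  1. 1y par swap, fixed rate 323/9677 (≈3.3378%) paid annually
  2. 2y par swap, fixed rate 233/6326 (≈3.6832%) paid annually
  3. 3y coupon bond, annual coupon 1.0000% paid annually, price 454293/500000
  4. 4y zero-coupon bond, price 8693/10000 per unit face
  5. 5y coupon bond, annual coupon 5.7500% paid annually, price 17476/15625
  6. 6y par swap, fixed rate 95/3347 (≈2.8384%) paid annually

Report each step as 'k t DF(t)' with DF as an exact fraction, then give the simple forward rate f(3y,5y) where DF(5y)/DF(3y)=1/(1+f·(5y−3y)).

step 1 [1y] swap r/1=323/9677: DF=(1 − 323/9677·(0))/(1+323/9677) = 9677/10000 ≈ 0.967700
step 2 [2y] swap r/1=233/6326: DF=(1 − 233/6326·(0.967700))/(1+233/6326) = 9301/10000 ≈ 0.930100
step 3 [3y] bond c/1=1/100: DF=(454293/500000 − 1/100·(0.967700+0.930100))/(1+1/100) = 1101/1250 ≈ 0.880800
step 4 [4y] zero: DF = P = 8693/10000 ≈ 0.869300
step 5 [5y] bond c/1=23/400: DF=(17476/15625 − 23/400·(0.967700+0.930100+0.880800+0.869300))/(1+23/400) = 8593/10000 ≈ 0.859300
step 6 [6y] swap r/1=95/3347: DF=(1 − 95/3347·(0.967700+0.930100+0.880800+0.869300+0.859300))/(1+95/3347) = 106/125 ≈ 0.848000

1 1 9677/10000
2 2 9301/10000
3 3 1101/1250
4 4 8693/10000
5 5 8593/10000
6 6 106/125
f(3y,5y) = ((1101/1250)/(8593/10000) − 1)/(2) = 215/17186 ≈ 1.2510%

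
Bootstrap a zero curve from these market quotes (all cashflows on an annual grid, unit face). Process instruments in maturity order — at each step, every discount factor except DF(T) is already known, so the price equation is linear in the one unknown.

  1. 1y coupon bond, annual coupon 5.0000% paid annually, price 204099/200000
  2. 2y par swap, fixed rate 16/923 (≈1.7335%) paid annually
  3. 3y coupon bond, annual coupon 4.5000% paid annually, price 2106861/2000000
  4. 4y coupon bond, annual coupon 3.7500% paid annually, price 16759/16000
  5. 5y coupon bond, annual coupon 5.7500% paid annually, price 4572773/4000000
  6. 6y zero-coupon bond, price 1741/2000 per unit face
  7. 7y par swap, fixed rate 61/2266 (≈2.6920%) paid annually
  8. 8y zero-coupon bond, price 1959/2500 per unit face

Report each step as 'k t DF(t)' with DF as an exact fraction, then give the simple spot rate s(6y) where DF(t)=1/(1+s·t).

1 1 9719/10000
2 2 604/625
3 3 4623/5000
4 4 9061/10000
5 5 8761/10000
6 6 1741/2000
7 7 2073/2500
8 8 1959/2500
s(6y) = (1/(1741/2000) − 1)/(6) = 259/10446 ≈ 2.4794%

step 1 [1y] bond c/1=1/20: DF=(204099/200000 − 1/20·(0))/(1+1/20) = 9719/10000 ≈ 0.971900
step 2 [2y] swap r/1=16/923: DF=(1 − 16/923·(0.971900))/(1+16/923) = 604/625 ≈ 0.966400
step 3 [3y] bond c/1=9/200: DF=(2106861/2000000 − 9/200·(0.971900+0.966400))/(1+9/200) = 4623/5000 ≈ 0.924600
step 4 [4y] bond c/1=3/80: DF=(16759/16000 − 3/80·(0.971900+0.966400+0.924600))/(1+3/80) = 9061/10000 ≈ 0.906100
step 5 [5y] bond c/1=23/400: DF=(4572773/4000000 − 23/400·(0.971900+0.966400+0.924600+0.906100))/(1+23/400) = 8761/10000 ≈ 0.876100
step 6 [6y] zero: DF = P = 1741/2000 ≈ 0.870500
step 7 [7y] swap r/1=61/2266: DF=(1 − 61/2266·(0.971900+0.966400+0.924600+0.906100+0.876100+0.870500))/(1+61/2266) = 2073/2500 ≈ 0.829200
step 8 [8y] zero: DF = P = 1959/2500 ≈ 0.783600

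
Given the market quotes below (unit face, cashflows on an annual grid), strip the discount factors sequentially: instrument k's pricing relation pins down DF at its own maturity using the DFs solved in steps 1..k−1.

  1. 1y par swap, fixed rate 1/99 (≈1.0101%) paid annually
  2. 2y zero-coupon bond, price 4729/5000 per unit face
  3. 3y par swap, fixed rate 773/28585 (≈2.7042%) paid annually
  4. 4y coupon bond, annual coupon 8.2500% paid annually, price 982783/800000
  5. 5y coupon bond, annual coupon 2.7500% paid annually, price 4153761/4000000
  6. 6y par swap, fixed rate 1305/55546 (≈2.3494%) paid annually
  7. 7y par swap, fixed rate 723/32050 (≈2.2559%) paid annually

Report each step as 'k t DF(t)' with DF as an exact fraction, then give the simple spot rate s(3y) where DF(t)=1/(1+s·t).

1 1 99/100
2 2 4729/5000
3 3 9227/10000
4 4 917/1000
5 5 1137/1250
6 6 1739/2000
7 7 4277/5000
s(3y) = (1/(9227/10000) − 1)/(3) = 773/27681 ≈ 2.7925%

step 1 [1y] swap r/1=1/99: DF=(1 − 1/99·(0))/(1+1/99) = 99/100 ≈ 0.990000
step 2 [2y] zero: DF = P = 4729/5000 ≈ 0.945800
step 3 [3y] swap r/1=773/28585: DF=(1 − 773/28585·(0.990000+0.945800))/(1+773/28585) = 9227/10000 ≈ 0.922700
step 4 [4y] bond c/1=33/400: DF=(982783/800000 − 33/400·(0.990000+0.945800+0.922700))/(1+33/400) = 917/1000 ≈ 0.917000
step 5 [5y] bond c/1=11/400: DF=(4153761/4000000 − 11/400·(0.990000+0.945800+0.922700+0.917000))/(1+11/400) = 1137/1250 ≈ 0.909600
step 6 [6y] swap r/1=1305/55546: DF=(1 − 1305/55546·(0.990000+0.945800+0.922700+0.917000+0.909600))/(1+1305/55546) = 1739/2000 ≈ 0.869500
step 7 [7y] swap r/1=723/32050: DF=(1 − 723/32050·(0.990000+0.945800+0.922700+0.917000+0.909600+0.869500))/(1+723/32050) = 4277/5000 ≈ 0.855400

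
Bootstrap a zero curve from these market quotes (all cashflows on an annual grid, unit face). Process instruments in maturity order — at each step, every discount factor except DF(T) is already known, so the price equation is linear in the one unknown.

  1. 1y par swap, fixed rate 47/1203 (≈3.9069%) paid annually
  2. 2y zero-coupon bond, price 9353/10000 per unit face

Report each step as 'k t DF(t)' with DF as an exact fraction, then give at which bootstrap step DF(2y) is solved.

1 1 1203/1250
2 2 9353/10000
DF(2y) is solved at step 2

step 1 [1y] swap r/1=47/1203: DF=(1 − 47/1203·(0))/(1+47/1203) = 1203/1250 ≈ 0.962400
step 2 [2y] zero: DF = P = 9353/10000 ≈ 0.935300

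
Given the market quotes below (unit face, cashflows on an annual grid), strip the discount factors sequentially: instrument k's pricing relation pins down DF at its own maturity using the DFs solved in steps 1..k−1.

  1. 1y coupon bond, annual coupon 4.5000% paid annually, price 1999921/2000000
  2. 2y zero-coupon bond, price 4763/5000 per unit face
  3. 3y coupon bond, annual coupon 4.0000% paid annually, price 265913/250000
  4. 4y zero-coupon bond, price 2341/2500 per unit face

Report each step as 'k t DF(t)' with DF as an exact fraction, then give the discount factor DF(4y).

1 1 9569/10000
2 2 4763/5000
3 3 9493/10000
4 4 2341/2500
DF(4y) = 2341/2500 ≈ 0.936400

step 1 [1y] bond c/1=9/200: DF=(1999921/2000000 − 9/200·(0))/(1+9/200) = 9569/10000 ≈ 0.956900
step 2 [2y] zero: DF = P = 4763/5000 ≈ 0.952600
step 3 [3y] bond c/1=1/25: DF=(265913/250000 − 1/25·(0.956900+0.952600))/(1+1/25) = 9493/10000 ≈ 0.949300
step 4 [4y] zero: DF = P = 2341/2500 ≈ 0.936400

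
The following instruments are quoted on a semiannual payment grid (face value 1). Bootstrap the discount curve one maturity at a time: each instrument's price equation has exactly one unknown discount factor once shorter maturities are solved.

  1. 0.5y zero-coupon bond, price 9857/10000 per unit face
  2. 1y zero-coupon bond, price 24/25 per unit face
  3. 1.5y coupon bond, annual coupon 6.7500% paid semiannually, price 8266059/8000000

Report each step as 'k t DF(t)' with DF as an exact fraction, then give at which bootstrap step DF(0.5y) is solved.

step 1 [0.5y] zero: DF = P = 9857/10000 ≈ 0.985700
step 2 [1y] zero: DF = P = 24/25 ≈ 0.960000
step 3 [1.5y] bond c/2=27/800: DF=(8266059/8000000 − 27/800·(0.985700+0.960000))/(1+27/800) = 117/125 ≈ 0.936000

1 1/2 9857/10000
2 1 24/25
3 3/2 117/125
DF(0.5y) is solved at step 1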